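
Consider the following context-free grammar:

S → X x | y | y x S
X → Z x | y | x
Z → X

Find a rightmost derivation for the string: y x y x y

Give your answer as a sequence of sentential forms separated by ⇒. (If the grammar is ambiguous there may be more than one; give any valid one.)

S ⇒ y x S ⇒ y x y x S ⇒ y x y x y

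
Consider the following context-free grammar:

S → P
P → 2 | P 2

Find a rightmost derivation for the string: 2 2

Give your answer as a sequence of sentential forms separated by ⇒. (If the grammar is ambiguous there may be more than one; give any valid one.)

S ⇒ P ⇒ P 2 ⇒ 2 2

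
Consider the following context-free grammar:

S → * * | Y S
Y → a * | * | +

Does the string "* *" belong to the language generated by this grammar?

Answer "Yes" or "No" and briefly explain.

Yes - a valid derivation exists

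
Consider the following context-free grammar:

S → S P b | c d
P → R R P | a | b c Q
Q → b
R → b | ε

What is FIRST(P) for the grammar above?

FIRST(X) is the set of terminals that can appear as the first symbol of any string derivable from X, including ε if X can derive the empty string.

We compute FIRST(P) using the standard algorithm.
FIRST(P) = {a, b}
FIRST(Q) = {b}
FIRST(R) = {b, ε}
FIRST(S) = {c}
Therefore, FIRST(P) = {a, b}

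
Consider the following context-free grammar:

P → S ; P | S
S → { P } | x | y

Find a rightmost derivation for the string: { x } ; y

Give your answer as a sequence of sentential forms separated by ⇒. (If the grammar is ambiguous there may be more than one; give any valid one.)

P ⇒ S ; P ⇒ S ; S ⇒ S ; y ⇒ { P } ; y ⇒ { S } ; y ⇒ { x } ; y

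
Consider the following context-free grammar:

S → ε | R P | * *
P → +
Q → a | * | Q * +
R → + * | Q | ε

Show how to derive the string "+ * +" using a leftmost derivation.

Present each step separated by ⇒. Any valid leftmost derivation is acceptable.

S ⇒ R P ⇒ + * P ⇒ + * +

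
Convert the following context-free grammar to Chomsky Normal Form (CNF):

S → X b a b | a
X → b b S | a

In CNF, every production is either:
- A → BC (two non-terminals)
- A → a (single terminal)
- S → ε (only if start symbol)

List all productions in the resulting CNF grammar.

TB → b; TA → a; S → a; X → a; S → X X0; X0 → TB X1; X1 → TA TB; X → TB X2; X2 → TB S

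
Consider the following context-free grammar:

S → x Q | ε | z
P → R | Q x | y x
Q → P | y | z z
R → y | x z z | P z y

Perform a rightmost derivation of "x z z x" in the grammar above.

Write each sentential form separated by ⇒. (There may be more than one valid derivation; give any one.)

S ⇒ x Q ⇒ x P ⇒ x Q x ⇒ x z z x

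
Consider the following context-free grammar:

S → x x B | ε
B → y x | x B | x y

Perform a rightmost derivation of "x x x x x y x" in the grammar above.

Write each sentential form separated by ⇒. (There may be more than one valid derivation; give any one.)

S ⇒ x x B ⇒ x x x B ⇒ x x x x B ⇒ x x x x x B ⇒ x x x x x y x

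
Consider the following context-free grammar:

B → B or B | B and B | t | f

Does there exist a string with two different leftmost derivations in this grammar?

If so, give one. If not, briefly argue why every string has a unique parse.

Yes - the string 'f or t and t or t and f' has two distinct leftmost derivations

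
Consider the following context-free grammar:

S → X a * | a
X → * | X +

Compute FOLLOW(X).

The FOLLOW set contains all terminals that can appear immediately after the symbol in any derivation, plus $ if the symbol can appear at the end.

We compute FOLLOW(X) using the standard algorithm.
FOLLOW(S) starts with {$}.
FIRST(S) = {*, a}
FIRST(X) = {*}
FOLLOW(S) = {$}
FOLLOW(X) = {+, a}
Therefore, FOLLOW(X) = {+, a}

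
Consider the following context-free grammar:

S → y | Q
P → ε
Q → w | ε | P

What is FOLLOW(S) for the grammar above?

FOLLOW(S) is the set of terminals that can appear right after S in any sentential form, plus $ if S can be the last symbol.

We compute FOLLOW(S) using the standard algorithm.
FOLLOW(S) starts with {$}.
FIRST(P) = {ε}
FIRST(Q) = {w, ε}
FIRST(S) = {w, y, ε}
FOLLOW(P) = {$}
FOLLOW(Q) = {$}
FOLLOW(S) = {$}
Therefore, FOLLOW(S) = {$}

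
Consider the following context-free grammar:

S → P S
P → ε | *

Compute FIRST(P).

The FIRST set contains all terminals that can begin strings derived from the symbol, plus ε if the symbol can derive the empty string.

We compute FIRST(P) using the standard algorithm.
FIRST(P) = {*, ε}
FIRST(S) = {*}
Therefore, FIRST(P) = {*, ε}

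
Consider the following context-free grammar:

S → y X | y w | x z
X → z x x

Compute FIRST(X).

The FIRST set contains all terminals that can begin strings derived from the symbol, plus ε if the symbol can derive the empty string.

We compute FIRST(X) using the standard algorithm.
FIRST(S) = {x, y}
FIRST(X) = {z}
Therefore, FIRST(X) = {z}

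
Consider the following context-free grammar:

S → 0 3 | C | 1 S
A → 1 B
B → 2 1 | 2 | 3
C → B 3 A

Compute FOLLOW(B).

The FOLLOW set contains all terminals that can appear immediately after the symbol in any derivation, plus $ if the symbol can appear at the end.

We compute FOLLOW(B) using the standard algorithm.
FOLLOW(S) starts with {$}.
FIRST(A) = {1}
FIRST(B) = {2, 3}
FIRST(C) = {2, 3}
FIRST(S) = {0, 1, 2, 3}
FOLLOW(A) = {$}
FOLLOW(B) = {$, 3}
FOLLOW(C) = {$}
FOLLOW(S) = {$}
Therefore, FOLLOW(B) = {$, 3}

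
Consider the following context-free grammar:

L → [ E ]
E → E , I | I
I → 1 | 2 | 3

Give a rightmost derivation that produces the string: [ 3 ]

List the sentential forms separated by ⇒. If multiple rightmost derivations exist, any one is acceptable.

L ⇒ [ E ] ⇒ [ I ] ⇒ [ 3 ]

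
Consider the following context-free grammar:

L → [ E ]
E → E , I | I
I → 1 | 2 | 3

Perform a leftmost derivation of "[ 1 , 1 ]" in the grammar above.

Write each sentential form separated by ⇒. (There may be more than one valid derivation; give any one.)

L ⇒ [ E ] ⇒ [ E , I ] ⇒ [ I , I ] ⇒ [ 1 , I ] ⇒ [ 1 , 1 ]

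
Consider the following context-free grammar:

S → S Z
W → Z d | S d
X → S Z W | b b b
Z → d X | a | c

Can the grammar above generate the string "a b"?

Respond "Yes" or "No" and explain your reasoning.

No - no valid derivation exists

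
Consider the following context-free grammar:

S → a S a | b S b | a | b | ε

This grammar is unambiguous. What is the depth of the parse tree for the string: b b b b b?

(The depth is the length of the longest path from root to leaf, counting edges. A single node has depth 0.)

3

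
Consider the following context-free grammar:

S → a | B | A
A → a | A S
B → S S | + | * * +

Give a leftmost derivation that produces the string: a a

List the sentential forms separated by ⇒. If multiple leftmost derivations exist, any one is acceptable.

S ⇒ A ⇒ A S ⇒ a S ⇒ a a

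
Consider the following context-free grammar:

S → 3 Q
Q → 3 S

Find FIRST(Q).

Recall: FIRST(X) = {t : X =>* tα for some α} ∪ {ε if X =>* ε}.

We compute FIRST(Q) using the standard algorithm.
FIRST(Q) = {3}
FIRST(S) = {3}
Therefore, FIRST(Q) = {3}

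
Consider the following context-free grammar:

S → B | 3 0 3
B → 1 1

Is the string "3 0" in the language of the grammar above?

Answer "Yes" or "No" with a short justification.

No - no valid derivation exists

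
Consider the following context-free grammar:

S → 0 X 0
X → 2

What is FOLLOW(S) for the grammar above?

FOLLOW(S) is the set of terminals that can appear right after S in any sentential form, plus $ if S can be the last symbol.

We compute FOLLOW(S) using the standard algorithm.
FOLLOW(S) starts with {$}.
FIRST(S) = {0}
FIRST(X) = {2}
FOLLOW(S) = {$}
FOLLOW(X) = {0}
Therefore, FOLLOW(S) = {$}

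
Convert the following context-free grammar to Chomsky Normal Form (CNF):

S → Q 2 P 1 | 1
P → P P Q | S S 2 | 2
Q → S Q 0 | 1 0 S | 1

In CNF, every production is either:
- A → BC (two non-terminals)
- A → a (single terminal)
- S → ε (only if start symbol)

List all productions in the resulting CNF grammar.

T2 → 2; T1 → 1; S → 1; P → 2; T0 → 0; Q → 1; S → Q X0; X0 → T2 X1; X1 → P T1; P → P X2; X2 → P Q; P → S X3; X3 → S T2; Q → S X4; X4 → Q T0; Q → T1 X5; X5 → T0 S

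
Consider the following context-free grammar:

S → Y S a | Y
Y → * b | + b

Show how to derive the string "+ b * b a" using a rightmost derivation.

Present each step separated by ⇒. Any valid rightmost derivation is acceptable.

S ⇒ Y S a ⇒ Y Y a ⇒ Y * b a ⇒ + b * b a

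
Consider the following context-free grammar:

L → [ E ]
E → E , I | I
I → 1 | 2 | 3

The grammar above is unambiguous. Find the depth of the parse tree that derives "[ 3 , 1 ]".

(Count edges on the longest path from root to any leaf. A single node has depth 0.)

4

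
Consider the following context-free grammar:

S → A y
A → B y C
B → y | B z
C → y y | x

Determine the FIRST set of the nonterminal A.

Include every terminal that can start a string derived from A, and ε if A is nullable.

We compute FIRST(A) using the standard algorithm.
FIRST(A) = {y}
FIRST(B) = {y}
FIRST(C) = {x, y}
FIRST(S) = {y}
Therefore, FIRST(A) = {y}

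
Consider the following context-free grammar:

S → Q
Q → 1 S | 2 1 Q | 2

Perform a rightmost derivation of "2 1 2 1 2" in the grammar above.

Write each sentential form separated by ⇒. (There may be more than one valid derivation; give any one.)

S ⇒ Q ⇒ 2 1 Q ⇒ 2 1 2 1 Q ⇒ 2 1 2 1 2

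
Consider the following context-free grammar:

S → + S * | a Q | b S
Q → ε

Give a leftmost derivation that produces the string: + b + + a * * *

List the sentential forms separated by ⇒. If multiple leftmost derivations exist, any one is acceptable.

S ⇒ + S * ⇒ + b S * ⇒ + b + S * * ⇒ + b + + S * * * ⇒ + b + + a Q * * * ⇒ + b + + a * * *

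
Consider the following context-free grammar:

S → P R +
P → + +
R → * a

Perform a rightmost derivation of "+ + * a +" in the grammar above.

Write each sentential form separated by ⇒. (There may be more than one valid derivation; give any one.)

S ⇒ P R + ⇒ P * a + ⇒ + + * a +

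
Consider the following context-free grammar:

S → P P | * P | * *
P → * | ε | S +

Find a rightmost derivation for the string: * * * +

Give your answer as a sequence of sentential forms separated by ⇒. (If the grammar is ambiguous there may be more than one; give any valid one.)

S ⇒ * P ⇒ * S + ⇒ * * * +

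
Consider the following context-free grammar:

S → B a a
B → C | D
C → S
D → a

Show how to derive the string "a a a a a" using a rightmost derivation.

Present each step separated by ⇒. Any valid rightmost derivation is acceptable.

S ⇒ B a a ⇒ C a a ⇒ S a a ⇒ B a a a a ⇒ D a a a a ⇒ a a a a a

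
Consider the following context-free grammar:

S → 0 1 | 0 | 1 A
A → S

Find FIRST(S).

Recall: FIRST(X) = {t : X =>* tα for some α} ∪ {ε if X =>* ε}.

We compute FIRST(S) using the standard algorithm.
FIRST(A) = {0, 1}
FIRST(S) = {0, 1}
Therefore, FIRST(S) = {0, 1}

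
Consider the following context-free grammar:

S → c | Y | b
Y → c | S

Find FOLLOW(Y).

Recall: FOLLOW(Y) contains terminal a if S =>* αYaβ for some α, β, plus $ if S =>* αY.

We compute FOLLOW(Y) using the standard algorithm.
FOLLOW(S) starts with {$}.
FIRST(S) = {b, c}
FIRST(Y) = {b, c}
FOLLOW(S) = {$}
FOLLOW(Y) = {$}
Therefore, FOLLOW(Y) = {$}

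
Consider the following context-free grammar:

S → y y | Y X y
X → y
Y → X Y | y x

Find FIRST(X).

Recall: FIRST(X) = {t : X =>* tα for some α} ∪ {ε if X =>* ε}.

We compute FIRST(X) using the standard algorithm.
FIRST(S) = {y}
FIRST(X) = {y}
FIRST(Y) = {y}
Therefore, FIRST(X) = {y}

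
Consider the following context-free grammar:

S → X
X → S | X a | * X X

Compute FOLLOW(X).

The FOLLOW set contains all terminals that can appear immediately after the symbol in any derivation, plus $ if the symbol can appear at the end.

We compute FOLLOW(X) using the standard algorithm.
FOLLOW(S) starts with {$}.
FIRST(S) = {*}
FIRST(X) = {*}
FOLLOW(S) = {$, *, a}
FOLLOW(X) = {$, *, a}
Therefore, FOLLOW(X) = {$, *, a}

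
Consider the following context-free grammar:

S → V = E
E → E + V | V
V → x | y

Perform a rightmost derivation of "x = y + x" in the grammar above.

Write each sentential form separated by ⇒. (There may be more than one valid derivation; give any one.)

S ⇒ V = E ⇒ V = E + V ⇒ V = E + x ⇒ V = V + x ⇒ V = y + x ⇒ x = y + x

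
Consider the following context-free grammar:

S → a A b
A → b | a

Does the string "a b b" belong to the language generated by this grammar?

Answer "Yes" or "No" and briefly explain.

Yes - a valid derivation exists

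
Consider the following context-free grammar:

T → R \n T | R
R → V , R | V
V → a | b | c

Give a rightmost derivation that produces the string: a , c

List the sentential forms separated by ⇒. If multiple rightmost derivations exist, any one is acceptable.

T ⇒ R ⇒ V , R ⇒ V , V ⇒ V , c ⇒ a , c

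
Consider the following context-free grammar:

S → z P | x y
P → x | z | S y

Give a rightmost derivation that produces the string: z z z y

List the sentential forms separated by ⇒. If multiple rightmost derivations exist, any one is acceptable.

S ⇒ z P ⇒ z S y ⇒ z z P y ⇒ z z z y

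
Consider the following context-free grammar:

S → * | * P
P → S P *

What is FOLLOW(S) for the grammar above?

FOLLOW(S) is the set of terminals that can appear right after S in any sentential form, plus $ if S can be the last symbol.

We compute FOLLOW(S) using the standard algorithm.
FOLLOW(S) starts with {$}.
FIRST(P) = {*}
FIRST(S) = {*}
FOLLOW(P) = {$, *}
FOLLOW(S) = {$, *}
Therefore, FOLLOW(S) = {$, *}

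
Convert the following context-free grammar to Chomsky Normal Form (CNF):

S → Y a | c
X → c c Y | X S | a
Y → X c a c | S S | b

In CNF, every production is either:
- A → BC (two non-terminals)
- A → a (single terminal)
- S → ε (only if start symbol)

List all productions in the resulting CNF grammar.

TA → a; S → c; TC → c; X → a; Y → b; S → Y TA; X → TC X0; X0 → TC Y; X → X S; Y → X X1; X1 → TC X2; X2 → TA TC; Y → S S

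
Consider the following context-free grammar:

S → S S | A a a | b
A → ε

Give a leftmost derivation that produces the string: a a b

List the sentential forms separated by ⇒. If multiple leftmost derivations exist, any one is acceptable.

S ⇒ S S ⇒ A a a S ⇒ a a S ⇒ a a b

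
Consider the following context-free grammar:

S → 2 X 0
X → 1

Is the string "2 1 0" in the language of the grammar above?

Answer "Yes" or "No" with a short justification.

Yes - a valid derivation exists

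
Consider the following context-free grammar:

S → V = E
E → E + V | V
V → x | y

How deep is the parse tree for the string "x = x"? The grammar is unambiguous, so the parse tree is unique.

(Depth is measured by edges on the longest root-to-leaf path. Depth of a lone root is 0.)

3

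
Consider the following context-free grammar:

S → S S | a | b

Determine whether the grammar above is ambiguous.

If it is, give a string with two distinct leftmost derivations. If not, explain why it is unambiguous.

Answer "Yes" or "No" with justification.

Yes - the string 'a b b' has two distinct leftmost derivations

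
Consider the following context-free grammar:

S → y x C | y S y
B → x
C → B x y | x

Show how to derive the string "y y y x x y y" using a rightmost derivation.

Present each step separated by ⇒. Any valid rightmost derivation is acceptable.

S ⇒ y S y ⇒ y y S y y ⇒ y y y x C y y ⇒ y y y x x y y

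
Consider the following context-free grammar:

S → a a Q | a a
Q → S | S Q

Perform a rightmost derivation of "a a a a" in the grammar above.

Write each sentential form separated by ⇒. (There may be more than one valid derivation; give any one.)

S ⇒ a a Q ⇒ a a S ⇒ a a a a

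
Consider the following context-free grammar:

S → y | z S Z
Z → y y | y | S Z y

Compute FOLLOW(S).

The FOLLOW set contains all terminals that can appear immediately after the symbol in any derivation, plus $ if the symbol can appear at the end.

We compute FOLLOW(S) using the standard algorithm.
FOLLOW(S) starts with {$}.
FIRST(S) = {y, z}
FIRST(Z) = {y, z}
FOLLOW(S) = {$, y, z}
FOLLOW(Z) = {$, y, z}
Therefore, FOLLOW(S) = {$, y, z}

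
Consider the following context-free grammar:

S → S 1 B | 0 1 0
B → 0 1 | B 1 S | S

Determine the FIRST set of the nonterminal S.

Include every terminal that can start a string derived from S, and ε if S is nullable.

We compute FIRST(S) using the standard algorithm.
FIRST(B) = {0}
FIRST(S) = {0}
Therefore, FIRST(S) = {0}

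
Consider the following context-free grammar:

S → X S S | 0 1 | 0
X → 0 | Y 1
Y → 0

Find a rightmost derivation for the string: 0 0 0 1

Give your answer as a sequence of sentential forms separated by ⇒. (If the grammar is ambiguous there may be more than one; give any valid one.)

S ⇒ X S S ⇒ X S 0 1 ⇒ X 0 0 1 ⇒ 0 0 0 1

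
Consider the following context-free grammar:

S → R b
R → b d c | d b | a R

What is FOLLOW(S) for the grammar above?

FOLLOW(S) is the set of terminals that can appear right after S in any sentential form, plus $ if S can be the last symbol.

We compute FOLLOW(S) using the standard algorithm.
FOLLOW(S) starts with {$}.
FIRST(R) = {a, b, d}
FIRST(S) = {a, b, d}
FOLLOW(R) = {b}
FOLLOW(S) = {$}
Therefore, FOLLOW(S) = {$}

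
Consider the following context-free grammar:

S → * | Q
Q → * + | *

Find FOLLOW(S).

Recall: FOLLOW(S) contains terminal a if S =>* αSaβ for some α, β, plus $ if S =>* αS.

We compute FOLLOW(S) using the standard algorithm.
FOLLOW(S) starts with {$}.
FIRST(Q) = {*}
FIRST(S) = {*}
FOLLOW(Q) = {$}
FOLLOW(S) = {$}
Therefore, FOLLOW(S) = {$}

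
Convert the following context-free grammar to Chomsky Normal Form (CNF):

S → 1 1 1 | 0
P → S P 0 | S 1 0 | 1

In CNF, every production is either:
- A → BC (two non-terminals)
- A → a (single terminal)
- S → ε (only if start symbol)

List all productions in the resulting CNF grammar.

T1 → 1; S → 0; T0 → 0; P → 1; S → T1 X0; X0 → T1 T1; P → S X1; X1 → P T0; P → S X2; X2 → T1 T0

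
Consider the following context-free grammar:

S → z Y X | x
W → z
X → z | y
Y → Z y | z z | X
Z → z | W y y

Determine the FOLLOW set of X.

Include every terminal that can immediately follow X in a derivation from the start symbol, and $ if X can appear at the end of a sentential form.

We compute FOLLOW(X) using the standard algorithm.
FOLLOW(S) starts with {$}.
FIRST(S) = {x, z}
FIRST(W) = {z}
FIRST(X) = {y, z}
FIRST(Y) = {y, z}
FIRST(Z) = {z}
FOLLOW(S) = {$}
FOLLOW(W) = {y}
FOLLOW(X) = {$, y, z}
FOLLOW(Y) = {y, z}
FOLLOW(Z) = {y}
Therefore, FOLLOW(X) = {$, y, z}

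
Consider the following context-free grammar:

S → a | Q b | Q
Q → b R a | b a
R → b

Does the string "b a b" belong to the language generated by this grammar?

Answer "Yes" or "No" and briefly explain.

Yes - a valid derivation exists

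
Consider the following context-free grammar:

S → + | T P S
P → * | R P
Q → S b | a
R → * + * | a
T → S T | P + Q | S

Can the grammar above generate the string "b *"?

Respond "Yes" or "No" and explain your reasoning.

No - no valid derivation exists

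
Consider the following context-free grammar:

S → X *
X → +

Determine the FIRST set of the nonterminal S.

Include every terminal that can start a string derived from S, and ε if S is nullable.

We compute FIRST(S) using the standard algorithm.
FIRST(S) = {+}
FIRST(X) = {+}
Therefore, FIRST(S) = {+}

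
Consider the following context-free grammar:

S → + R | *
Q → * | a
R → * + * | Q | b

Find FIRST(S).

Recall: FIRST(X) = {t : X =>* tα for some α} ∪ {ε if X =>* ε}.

We compute FIRST(S) using the standard algorithm.
FIRST(Q) = {*, a}
FIRST(R) = {*, a, b}
FIRST(S) = {*, +}
Therefore, FIRST(S) = {*, +}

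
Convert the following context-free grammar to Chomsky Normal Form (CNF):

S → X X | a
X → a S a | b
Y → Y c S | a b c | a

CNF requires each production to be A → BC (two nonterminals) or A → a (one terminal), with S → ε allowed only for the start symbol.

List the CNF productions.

S → a; TA → a; X → b; TC → c; TB → b; Y → a; S → X X; X → TA X0; X0 → S TA; Y → Y X1; X1 → TC S; Y → TA X2; X2 → TB TC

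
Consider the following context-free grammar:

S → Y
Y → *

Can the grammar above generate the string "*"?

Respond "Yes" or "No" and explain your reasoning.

Yes - a valid derivation exists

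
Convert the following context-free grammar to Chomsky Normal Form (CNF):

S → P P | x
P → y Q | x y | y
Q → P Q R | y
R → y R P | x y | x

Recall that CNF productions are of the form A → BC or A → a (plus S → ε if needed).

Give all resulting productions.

S → x; TY → y; TX → x; P → y; Q → y; R → x; S → P P; P → TY Q; P → TX TY; Q → P X0; X0 → Q R; R → TY X1; X1 → R P; R → TX TY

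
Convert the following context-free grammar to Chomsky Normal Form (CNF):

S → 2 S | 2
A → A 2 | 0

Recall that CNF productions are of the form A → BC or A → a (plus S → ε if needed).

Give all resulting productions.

T2 → 2; S → 2; A → 0; S → T2 S; A → A T2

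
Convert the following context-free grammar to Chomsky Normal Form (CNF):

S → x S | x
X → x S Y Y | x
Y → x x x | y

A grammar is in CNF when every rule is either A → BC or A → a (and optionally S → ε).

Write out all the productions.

TX → x; S → x; X → x; Y → y; S → TX S; X → TX X0; X0 → S X1; X1 → Y Y; Y → TX X2; X2 → TX TX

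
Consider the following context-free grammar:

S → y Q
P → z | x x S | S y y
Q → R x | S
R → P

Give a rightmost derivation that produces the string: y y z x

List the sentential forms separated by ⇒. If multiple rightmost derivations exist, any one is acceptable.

S ⇒ y Q ⇒ y S ⇒ y y Q ⇒ y y R x ⇒ y y P x ⇒ y y z x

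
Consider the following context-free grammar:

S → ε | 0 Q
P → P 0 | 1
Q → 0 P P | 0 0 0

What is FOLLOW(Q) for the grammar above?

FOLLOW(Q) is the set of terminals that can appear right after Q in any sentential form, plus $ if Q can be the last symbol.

We compute FOLLOW(Q) using the standard algorithm.
FOLLOW(S) starts with {$}.
FIRST(P) = {1}
FIRST(Q) = {0}
FIRST(S) = {0, ε}
FOLLOW(P) = {$, 0, 1}
FOLLOW(Q) = {$}
FOLLOW(S) = {$}
Therefore, FOLLOW(Q) = {$}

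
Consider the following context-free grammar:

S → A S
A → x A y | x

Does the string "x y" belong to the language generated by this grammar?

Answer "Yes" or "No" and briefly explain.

No - no valid derivation exists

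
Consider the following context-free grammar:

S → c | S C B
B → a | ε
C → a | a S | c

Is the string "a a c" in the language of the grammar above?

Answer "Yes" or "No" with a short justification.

No - no valid derivation exists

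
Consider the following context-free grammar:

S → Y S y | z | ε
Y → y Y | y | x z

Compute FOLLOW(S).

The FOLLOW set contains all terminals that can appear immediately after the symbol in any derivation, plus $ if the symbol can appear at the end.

We compute FOLLOW(S) using the standard algorithm.
FOLLOW(S) starts with {$}.
FIRST(S) = {x, y, z, ε}
FIRST(Y) = {x, y}
FOLLOW(S) = {$, y}
FOLLOW(Y) = {x, y, z}
Therefore, FOLLOW(S) = {$, y}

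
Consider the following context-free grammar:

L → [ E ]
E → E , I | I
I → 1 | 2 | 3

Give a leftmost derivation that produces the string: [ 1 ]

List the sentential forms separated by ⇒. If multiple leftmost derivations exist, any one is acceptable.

L ⇒ [ E ] ⇒ [ I ] ⇒ [ 1 ]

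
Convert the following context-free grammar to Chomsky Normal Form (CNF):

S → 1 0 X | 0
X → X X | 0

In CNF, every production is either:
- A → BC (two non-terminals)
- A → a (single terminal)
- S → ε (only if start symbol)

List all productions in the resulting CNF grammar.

T1 → 1; T0 → 0; S → 0; X → 0; S → T1 X0; X0 → T0 X; X → X X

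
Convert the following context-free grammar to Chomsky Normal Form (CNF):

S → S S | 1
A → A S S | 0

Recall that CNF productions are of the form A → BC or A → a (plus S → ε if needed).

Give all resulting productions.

S → 1; A → 0; S → S S; A → A X0; X0 → S S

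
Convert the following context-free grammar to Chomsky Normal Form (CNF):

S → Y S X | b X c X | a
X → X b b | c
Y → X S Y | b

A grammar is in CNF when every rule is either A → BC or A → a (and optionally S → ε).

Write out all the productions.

TB → b; TC → c; S → a; X → c; Y → b; S → Y X0; X0 → S X; S → TB X1; X1 → X X2; X2 → TC X; X → X X3; X3 → TB TB; Y → X X4; X4 → S Y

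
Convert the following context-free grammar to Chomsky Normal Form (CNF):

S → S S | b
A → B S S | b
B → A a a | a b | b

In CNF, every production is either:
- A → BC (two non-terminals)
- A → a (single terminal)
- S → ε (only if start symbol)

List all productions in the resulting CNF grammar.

S → b; A → b; TA → a; TB → b; B → b; S → S S; A → B X0; X0 → S S; B → A X1; X1 → TA TA; B → TA TB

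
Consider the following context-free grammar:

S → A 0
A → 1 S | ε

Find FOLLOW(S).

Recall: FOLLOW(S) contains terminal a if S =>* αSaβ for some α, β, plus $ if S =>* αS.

We compute FOLLOW(S) using the standard algorithm.
FOLLOW(S) starts with {$}.
FIRST(A) = {1, ε}
FIRST(S) = {0, 1}
FOLLOW(A) = {0}
FOLLOW(S) = {$, 0}
Therefore, FOLLOW(S) = {$, 0}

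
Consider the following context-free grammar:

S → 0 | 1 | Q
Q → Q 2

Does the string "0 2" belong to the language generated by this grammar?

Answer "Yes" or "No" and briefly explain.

No - no valid derivation exists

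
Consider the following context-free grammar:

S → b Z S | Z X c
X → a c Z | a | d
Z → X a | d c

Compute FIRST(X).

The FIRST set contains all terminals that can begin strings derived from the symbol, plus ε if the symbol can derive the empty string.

We compute FIRST(X) using the standard algorithm.
FIRST(S) = {a, b, d}
FIRST(X) = {a, d}
FIRST(Z) = {a, d}
Therefore, FIRST(X) = {a, d}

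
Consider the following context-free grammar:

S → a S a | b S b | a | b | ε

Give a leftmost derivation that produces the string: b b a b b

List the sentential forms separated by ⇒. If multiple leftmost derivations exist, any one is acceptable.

S ⇒ b S b ⇒ b b S b b ⇒ b b a b b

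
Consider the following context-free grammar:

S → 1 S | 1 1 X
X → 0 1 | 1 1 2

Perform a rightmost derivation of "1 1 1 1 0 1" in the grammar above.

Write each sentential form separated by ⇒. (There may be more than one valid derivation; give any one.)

S ⇒ 1 S ⇒ 1 1 S ⇒ 1 1 1 1 X ⇒ 1 1 1 1 0 1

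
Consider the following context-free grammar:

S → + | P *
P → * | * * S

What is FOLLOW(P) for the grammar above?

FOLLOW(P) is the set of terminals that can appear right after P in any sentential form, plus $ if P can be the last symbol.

We compute FOLLOW(P) using the standard algorithm.
FOLLOW(S) starts with {$}.
FIRST(P) = {*}
FIRST(S) = {*, +}
FOLLOW(P) = {*}
FOLLOW(S) = {$, *}
Therefore, FOLLOW(P) = {*}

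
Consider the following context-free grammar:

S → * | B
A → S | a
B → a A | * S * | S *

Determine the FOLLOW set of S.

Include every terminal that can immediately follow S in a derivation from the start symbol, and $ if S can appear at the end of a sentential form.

We compute FOLLOW(S) using the standard algorithm.
FOLLOW(S) starts with {$}.
FIRST(A) = {*, a}
FIRST(B) = {*, a}
FIRST(S) = {*, a}
FOLLOW(A) = {$, *}
FOLLOW(B) = {$, *}
FOLLOW(S) = {$, *}
Therefore, FOLLOW(S) = {$, *}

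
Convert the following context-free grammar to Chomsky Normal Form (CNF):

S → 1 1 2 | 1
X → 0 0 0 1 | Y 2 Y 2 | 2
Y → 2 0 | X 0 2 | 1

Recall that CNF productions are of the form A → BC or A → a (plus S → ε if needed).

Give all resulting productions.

T1 → 1; T2 → 2; S → 1; T0 → 0; X → 2; Y → 1; S → T1 X0; X0 → T1 T2; X → T0 X1; X1 → T0 X2; X2 → T0 T1; X → Y X3; X3 → T2 X4; X4 → Y T2; Y → T2 T0; Y → X X5; X5 → T0 T2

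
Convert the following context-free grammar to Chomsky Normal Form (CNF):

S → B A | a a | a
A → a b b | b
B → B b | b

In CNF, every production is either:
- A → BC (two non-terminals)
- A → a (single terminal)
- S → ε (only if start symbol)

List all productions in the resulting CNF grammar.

TA → a; S → a; TB → b; A → b; B → b; S → B A; S → TA TA; A → TA X0; X0 → TB TB; B → B TB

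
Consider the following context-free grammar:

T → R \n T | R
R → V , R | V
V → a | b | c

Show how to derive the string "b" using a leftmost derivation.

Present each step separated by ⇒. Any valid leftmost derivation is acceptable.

T ⇒ R ⇒ V ⇒ b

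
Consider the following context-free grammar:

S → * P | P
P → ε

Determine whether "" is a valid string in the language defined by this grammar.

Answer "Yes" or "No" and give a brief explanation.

Yes - a valid derivation exists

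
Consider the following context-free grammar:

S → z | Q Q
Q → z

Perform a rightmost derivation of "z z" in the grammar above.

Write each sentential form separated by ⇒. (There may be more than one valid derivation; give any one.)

S ⇒ Q Q ⇒ Q z ⇒ z z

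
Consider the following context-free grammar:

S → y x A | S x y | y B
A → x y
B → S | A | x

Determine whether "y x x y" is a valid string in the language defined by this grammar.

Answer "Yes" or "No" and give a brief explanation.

Yes - a valid derivation exists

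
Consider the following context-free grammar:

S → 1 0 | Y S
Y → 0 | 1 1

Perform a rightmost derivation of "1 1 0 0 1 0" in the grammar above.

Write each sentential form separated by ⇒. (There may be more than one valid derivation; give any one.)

S ⇒ Y S ⇒ Y Y S ⇒ Y Y Y S ⇒ Y Y Y 1 0 ⇒ Y Y 0 1 0 ⇒ Y 0 0 1 0 ⇒ 1 1 0 0 1 0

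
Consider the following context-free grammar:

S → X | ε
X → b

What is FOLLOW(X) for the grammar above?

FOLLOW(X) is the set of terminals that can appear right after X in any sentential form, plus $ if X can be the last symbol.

We compute FOLLOW(X) using the standard algorithm.
FOLLOW(S) starts with {$}.
FIRST(S) = {b, ε}
FIRST(X) = {b}
FOLLOW(S) = {$}
FOLLOW(X) = {$}
Therefore, FOLLOW(X) = {$}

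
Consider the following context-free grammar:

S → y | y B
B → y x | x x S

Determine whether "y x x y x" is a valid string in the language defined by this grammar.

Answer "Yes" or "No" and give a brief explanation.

No - no valid derivation exists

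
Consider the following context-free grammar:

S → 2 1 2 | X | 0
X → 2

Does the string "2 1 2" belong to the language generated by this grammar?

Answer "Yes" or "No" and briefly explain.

Yes - a valid derivation exists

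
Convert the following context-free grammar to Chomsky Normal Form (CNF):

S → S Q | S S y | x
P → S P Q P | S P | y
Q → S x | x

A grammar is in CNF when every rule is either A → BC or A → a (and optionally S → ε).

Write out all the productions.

TY → y; S → x; P → y; TX → x; Q → x; S → S Q; S → S X0; X0 → S TY; P → S X1; X1 → P X2; X2 → Q P; P → S P; Q → S TX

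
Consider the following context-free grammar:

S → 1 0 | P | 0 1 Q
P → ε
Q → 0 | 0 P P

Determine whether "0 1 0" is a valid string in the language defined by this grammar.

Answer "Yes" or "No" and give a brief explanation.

Yes - a valid derivation exists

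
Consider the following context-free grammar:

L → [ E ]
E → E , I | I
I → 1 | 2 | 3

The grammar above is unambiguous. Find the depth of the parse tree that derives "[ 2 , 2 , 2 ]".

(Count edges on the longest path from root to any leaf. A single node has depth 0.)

5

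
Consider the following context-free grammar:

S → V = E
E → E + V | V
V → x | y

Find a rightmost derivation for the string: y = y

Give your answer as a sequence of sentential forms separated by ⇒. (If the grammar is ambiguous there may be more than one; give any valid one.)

S ⇒ V = E ⇒ V = V ⇒ V = y ⇒ y = y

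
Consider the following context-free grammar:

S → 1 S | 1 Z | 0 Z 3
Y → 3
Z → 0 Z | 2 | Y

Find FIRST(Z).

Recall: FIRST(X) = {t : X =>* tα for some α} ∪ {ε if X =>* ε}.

We compute FIRST(Z) using the standard algorithm.
FIRST(S) = {0, 1}
FIRST(Y) = {3}
FIRST(Z) = {0, 2, 3}
Therefore, FIRST(Z) = {0, 2, 3}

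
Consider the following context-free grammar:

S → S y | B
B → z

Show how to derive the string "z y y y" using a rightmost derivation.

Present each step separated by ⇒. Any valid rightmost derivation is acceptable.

S ⇒ S y ⇒ S y y ⇒ S y y y ⇒ B y y y ⇒ z y y y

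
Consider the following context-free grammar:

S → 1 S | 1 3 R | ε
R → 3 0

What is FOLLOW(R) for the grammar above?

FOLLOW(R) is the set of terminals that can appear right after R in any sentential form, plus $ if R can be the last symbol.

We compute FOLLOW(R) using the standard algorithm.
FOLLOW(S) starts with {$}.
FIRST(R) = {3}
FIRST(S) = {1, ε}
FOLLOW(R) = {$}
FOLLOW(S) = {$}
Therefore, FOLLOW(R) = {$}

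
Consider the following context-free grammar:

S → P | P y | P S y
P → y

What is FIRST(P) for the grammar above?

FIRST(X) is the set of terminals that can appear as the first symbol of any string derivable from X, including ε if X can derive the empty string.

We compute FIRST(P) using the standard algorithm.
FIRST(P) = {y}
FIRST(S) = {y}
Therefore, FIRST(P) = {y}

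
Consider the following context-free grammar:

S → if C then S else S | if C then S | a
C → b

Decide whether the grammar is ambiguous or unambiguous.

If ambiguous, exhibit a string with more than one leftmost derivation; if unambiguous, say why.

Ambiguous - the string 'if b then if b then if b then a else a else a' has two distinct leftmost derivations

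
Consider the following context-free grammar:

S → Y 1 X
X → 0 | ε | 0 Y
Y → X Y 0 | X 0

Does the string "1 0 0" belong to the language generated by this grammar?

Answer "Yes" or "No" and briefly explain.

No - no valid derivation exists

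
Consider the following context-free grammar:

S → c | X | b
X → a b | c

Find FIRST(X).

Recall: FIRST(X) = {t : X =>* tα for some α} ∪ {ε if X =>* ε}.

We compute FIRST(X) using the standard algorithm.
FIRST(S) = {a, b, c}
FIRST(X) = {a, c}
Therefore, FIRST(X) = {a, c}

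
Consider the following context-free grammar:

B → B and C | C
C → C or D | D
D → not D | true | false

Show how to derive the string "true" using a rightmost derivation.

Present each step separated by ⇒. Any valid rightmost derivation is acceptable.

B ⇒ C ⇒ D ⇒ true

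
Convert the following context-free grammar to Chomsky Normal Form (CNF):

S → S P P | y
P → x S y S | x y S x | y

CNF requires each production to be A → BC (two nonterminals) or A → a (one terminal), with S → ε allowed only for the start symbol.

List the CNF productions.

S → y; TX → x; TY → y; P → y; S → S X0; X0 → P P; P → TX X1; X1 → S X2; X2 → TY S; P → TX X3; X3 → TY X4; X4 → S TX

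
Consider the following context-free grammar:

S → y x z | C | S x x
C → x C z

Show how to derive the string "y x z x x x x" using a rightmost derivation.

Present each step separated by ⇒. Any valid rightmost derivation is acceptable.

S ⇒ S x x ⇒ S x x x x ⇒ y x z x x x x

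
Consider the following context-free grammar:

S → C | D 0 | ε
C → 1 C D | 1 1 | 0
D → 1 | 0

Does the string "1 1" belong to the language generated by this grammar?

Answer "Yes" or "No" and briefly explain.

Yes - a valid derivation exists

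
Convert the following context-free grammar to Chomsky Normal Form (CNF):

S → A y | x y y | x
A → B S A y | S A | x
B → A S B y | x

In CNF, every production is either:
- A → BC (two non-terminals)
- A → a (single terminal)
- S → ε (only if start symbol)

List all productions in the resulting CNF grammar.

TY → y; TX → x; S → x; A → x; B → x; S → A TY; S → TX X0; X0 → TY TY; A → B X1; X1 → S X2; X2 → A TY; A → S A; B → A X3; X3 → S X4; X4 → B TY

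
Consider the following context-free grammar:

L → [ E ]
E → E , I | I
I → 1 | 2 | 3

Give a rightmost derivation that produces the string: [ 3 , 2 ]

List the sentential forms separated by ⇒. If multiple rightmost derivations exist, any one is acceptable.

L ⇒ [ E ] ⇒ [ E , I ] ⇒ [ E , 2 ] ⇒ [ I , 2 ] ⇒ [ 3 , 2 ]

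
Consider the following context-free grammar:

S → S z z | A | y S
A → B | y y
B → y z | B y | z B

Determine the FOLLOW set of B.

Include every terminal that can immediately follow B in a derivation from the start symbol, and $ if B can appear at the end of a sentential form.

We compute FOLLOW(B) using the standard algorithm.
FOLLOW(S) starts with {$}.
FIRST(A) = {y, z}
FIRST(B) = {y, z}
FIRST(S) = {y, z}
FOLLOW(A) = {$, z}
FOLLOW(B) = {$, y, z}
FOLLOW(S) = {$, z}
Therefore, FOLLOW(B) = {$, y, z}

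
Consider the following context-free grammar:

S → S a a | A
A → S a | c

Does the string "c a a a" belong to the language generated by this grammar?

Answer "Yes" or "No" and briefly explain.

Yes - a valid derivation exists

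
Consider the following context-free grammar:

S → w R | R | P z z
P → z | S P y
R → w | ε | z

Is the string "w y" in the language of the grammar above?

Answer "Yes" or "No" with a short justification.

No - no valid derivation exists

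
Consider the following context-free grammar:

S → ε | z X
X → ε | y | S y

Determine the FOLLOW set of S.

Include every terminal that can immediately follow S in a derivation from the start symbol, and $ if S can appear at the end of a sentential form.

We compute FOLLOW(S) using the standard algorithm.
FOLLOW(S) starts with {$}.
FIRST(S) = {z, ε}
FIRST(X) = {y, z, ε}
FOLLOW(S) = {$, y}
FOLLOW(X) = {$, y}
Therefore, FOLLOW(S) = {$, y}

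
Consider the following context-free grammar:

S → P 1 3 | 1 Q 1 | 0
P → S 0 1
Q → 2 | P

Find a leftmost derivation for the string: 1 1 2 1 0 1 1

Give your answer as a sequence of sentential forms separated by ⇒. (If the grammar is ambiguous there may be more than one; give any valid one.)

S ⇒ 1 Q 1 ⇒ 1 P 1 ⇒ 1 S 0 1 1 ⇒ 1 1 Q 1 0 1 1 ⇒ 1 1 2 1 0 1 1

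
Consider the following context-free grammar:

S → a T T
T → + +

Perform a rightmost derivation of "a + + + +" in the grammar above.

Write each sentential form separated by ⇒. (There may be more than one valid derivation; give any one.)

S ⇒ a T T ⇒ a T + + ⇒ a + + + +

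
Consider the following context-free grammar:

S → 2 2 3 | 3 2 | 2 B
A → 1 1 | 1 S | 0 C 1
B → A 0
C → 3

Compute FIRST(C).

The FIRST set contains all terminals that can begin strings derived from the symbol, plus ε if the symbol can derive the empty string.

We compute FIRST(C) using the standard algorithm.
FIRST(A) = {0, 1}
FIRST(B) = {0, 1}
FIRST(C) = {3}
FIRST(S) = {2, 3}
Therefore, FIRST(C) = {3}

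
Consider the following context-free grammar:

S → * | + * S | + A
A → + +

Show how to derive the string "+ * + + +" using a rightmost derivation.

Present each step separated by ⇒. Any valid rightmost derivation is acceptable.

S ⇒ + * S ⇒ + * + A ⇒ + * + + +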